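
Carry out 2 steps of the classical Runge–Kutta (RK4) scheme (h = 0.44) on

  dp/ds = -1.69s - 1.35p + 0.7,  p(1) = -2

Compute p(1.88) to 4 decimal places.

-1.5778

RK4: k1 = f(s_n, p_n); k2 = f(s_n + h/2, p_n + (h/2)·k1); k3 = f(s_n + h/2, p_n + (h/2)·k2); k4 = f(s_n + h, p_n + h·k3); p_{n+1} = p_n + (h/6)·(k1 + 2k2 + 2k3 + k4).
s=1.000000, p=-2.000000:
  k1 = f(1.000000, -2.000000) = 1.710000
  k2 = f(1.220000, -1.623800) = 0.830330
  k3 = f(1.220000, -1.817327) = 1.091592
  k4 = f(1.440000, -1.519700) = 0.317994
  p ← -2.000000 + (0.44/6)·(k1 + 2k2 + 2k3 + k4) = -1.569399
s=1.440000, p=-1.569399:
  k1 = f(1.440000, -1.569399) = 0.385088
  k2 = f(1.660000, -1.484679) = -0.101083
  k3 = f(1.660000, -1.591637) = 0.043310
  k4 = f(1.880000, -1.550342) = -0.384238
  p ← -1.569399 + (0.44/6)·(k1 + 2k2 + 2k3 + k4) = -1.577810
p(1.88) ≈ -1.5778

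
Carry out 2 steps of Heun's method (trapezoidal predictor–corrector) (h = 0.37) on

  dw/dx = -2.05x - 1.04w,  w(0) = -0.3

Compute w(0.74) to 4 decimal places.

Heun: k1 = f(x_n, w_n); k2 = f(x_n + h, w_n + h·k1); w_{n+1} = w_n + (h/2)·(k1 + k2).
x=0.000000, w=-0.300000:
  k1 = f(0.000000, -0.300000) = 0.312000
  k2 = f(0.370000, -0.184560) = -0.566558
  w ← -0.300000 + (0.37/2)·(0.312000 + (-0.566558)) = -0.347093
x=0.370000, w=-0.347093:
  k1 = f(0.370000, -0.347093) = -0.397523
  k2 = f(0.740000, -0.494177) = -1.003056
  w ← -0.347093 + (0.37/2)·(-0.397523 + (-1.003056)) = -0.606200
w(0.74) ≈ -0.6062

-0.6062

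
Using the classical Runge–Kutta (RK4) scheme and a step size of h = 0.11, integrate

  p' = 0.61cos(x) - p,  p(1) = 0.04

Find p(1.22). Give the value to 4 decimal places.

RK4: k1 = f(x_n, p_n); k2 = f(x_n + h/2, p_n + (h/2)·k1); k3 = f(x_n + h/2, p_n + (h/2)·k2); k4 = f(x_n + h, p_n + h·k3); p_{n+1} = p_n + (h/6)·(k1 + 2k2 + 2k3 + k4).
x=1.000000, p=0.040000:
  k1 = f(1.000000, 0.040000) = 0.289584
  k2 = f(1.055000, 0.055927) = 0.244942
  k3 = f(1.055000, 0.053472) = 0.247397
  k4 = f(1.110000, 0.067214) = 0.204030
  p ← 0.040000 + (0.11/6)·(k1 + 2k2 + 2k3 + k4) = 0.067102
x=1.110000, p=0.067102:
  k1 = f(1.110000, 0.067102) = 0.204142
  k2 = f(1.165000, 0.078330) = 0.162468
  k3 = f(1.165000, 0.076038) = 0.164760
  k4 = f(1.220000, 0.085226) = 0.124398
  p ← 0.067102 + (0.11/6)·(k1 + 2k2 + 2k3 + k4) = 0.085124
p(1.22) ≈ 0.0851

0.0851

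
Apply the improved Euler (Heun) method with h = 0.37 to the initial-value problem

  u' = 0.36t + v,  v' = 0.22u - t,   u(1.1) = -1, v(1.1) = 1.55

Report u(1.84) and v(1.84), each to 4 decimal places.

Heun on (u,v): k1 = f(t_n, state_n); k2 = f(t_n + h, state_n + h·k1); state_{n+1} = state_n + (h/2)·(k1 + k2).
1.100000: (-1.000000, 1.550000)
  k1 = (1.946000, -1.320000)
  predictor → (-0.279980, 1.061600)
  k2 = (1.590800, -1.531596)
  → (-0.345692, 1.022455)
1.470000: (-0.345692, 1.022455)
  k1 = (1.551655, -1.546052)
  predictor → (0.228420, 0.450415)
  k2 = (1.112815, -1.789748)
  → (0.147235, 0.405332)
(u(1.84), v(1.84)) ≈ (0.1472, 0.4053)

0.1472, 0.4053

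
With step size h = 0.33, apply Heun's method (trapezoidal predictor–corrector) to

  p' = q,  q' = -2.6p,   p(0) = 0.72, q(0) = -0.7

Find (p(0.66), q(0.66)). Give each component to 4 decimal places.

Heun on (p,q): k1 = f(t_n, state_n); k2 = f(t_n + h, state_n + h·k1); state_{n+1} = state_n + (h/2)·(k1 + k2).
0.000000: (0.720000, -0.700000)
  k1 = (-0.700000, -1.872000)
  predictor → (0.489000, -1.317760)
  k2 = (-1.317760, -1.271400)
  → (0.387070, -1.218661)
0.330000: (0.387070, -1.218661)
  k1 = (-1.218661, -1.006381)
  predictor → (-0.015089, -1.550767)
  k2 = (-1.550767, 0.039230)
  → (-0.069886, -1.378241)
(p(0.66), q(0.66)) ≈ (-0.0699, -1.3782)

-0.0699, -1.3782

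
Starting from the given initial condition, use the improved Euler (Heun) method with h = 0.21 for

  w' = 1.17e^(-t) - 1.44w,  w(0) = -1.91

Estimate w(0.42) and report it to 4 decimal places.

-0.7674

Heun: k1 = f(t_n, w_n); k2 = f(t_n + h, w_n + h·k1); w_{n+1} = w_n + (h/2)·(k1 + k2).
t=0.000000, w=-1.910000:
  k1 = f(0.000000, -1.910000) = 3.920400
  k2 = f(0.210000, -1.086716) = 2.513255
  w ← -1.910000 + (0.21/2)·(3.920400 + 2.513255) = -1.234466
t=0.210000, w=-1.234466:
  k1 = f(0.210000, -1.234466) = 2.726015
  k2 = f(0.420000, -0.662003) = 1.722029
  w ← -1.234466 + (0.21/2)·(2.726015 + 1.722029) = -0.767422
w(0.42) ≈ -0.7674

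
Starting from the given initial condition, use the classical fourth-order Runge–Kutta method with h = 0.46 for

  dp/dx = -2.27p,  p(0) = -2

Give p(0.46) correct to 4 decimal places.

-0.7215

RK4: k1 = f(x_n, p_n); k2 = f(x_n + h/2, p_n + (h/2)·k1); k3 = f(x_n + h/2, p_n + (h/2)·k2); k4 = f(x_n + h, p_n + h·k3); p_{n+1} = p_n + (h/6)·(k1 + 2k2 + 2k3 + k4).
x=0.000000, p=-2.000000:
  k1 = f(0.000000, -2.000000) = 4.540000
  k2 = f(0.230000, -0.955800) = 2.169666
  k3 = f(0.230000, -1.500977) = 3.407217
  k4 = f(0.460000, -0.432680) = 0.982184
  p ← -2.000000 + (0.46/6)·(k1 + 2k2 + 2k3 + k4) = -0.721510
p(0.46) ≈ -0.7215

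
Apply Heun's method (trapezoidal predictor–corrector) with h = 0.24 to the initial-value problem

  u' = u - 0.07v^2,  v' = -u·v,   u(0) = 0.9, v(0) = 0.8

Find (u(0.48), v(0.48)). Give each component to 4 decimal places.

Heun on (u,v): k1 = f(s_n, state_n); k2 = f(s_n + h, state_n + h·k1); state_{n+1} = state_n + (h/2)·(k1 + k2).
0.000000: (0.900000, 0.800000)
  k1 = (0.855200, -0.720000)
  predictor → (1.105248, 0.627200)
  k2 = (1.077711, -0.693212)
  → (1.131949, 0.630415)
0.240000: (1.131949, 0.630415)
  k1 = (1.104130, -0.713597)
  predictor → (1.396941, 0.459151)
  k2 = (1.382183, -0.641407)
  → (1.430307, 0.467814)
(u(0.48), v(0.48)) ≈ (1.4303, 0.4678)

1.4303, 0.4678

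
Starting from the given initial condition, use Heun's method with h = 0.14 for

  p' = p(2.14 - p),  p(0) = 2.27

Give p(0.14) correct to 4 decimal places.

Heun: k1 = f(x_n, p_n); k2 = f(x_n + h, p_n + h·k1); p_{n+1} = p_n + (h/2)·(k1 + k2).
x=0.000000, p=2.270000:
  k1 = f(0.000000, 2.270000) = -0.295100
  k2 = f(0.140000, 2.228686) = -0.197653
  p ← 2.270000 + (0.14/2)·(-0.295100 + (-0.197653)) = 2.235507
p(0.14) ≈ 2.2355

2.2355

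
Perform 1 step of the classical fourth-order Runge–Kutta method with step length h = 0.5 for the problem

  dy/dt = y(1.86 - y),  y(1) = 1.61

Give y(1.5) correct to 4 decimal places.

1.7519

RK4: k1 = f(t_n, y_n); k2 = f(t_n + h/2, y_n + (h/2)·k1); k3 = f(t_n + h/2, y_n + (h/2)·k2); k4 = f(t_n + h, y_n + h·k3); y_{n+1} = y_n + (h/6)·(k1 + 2k2 + 2k3 + k4).
t=1.000000, y=1.610000:
  k1 = f(1.000000, 1.610000) = 0.402500
  k2 = f(1.250000, 1.710625) = 0.255525
  k3 = f(1.250000, 1.673881) = 0.311541
  k4 = f(1.500000, 1.765770) = 0.166388
  y ← 1.610000 + (0.5/6)·(k1 + 2k2 + 2k3 + k4) = 1.751918
y(1.5) ≈ 1.7519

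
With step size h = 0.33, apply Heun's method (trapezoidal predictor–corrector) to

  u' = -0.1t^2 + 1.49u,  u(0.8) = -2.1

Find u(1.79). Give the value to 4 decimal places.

Heun: k1 = f(t_n, u_n); k2 = f(t_n + h, u_n + h·k1); u_{n+1} = u_n + (h/2)·(k1 + k2).
t=0.800000, u=-2.100000:
  k1 = f(0.800000, -2.100000) = -3.193000
  k2 = f(1.130000, -3.153690) = -4.826688
  u ← -2.100000 + (0.33/2)·(-3.193000 + (-4.826688)) = -3.423249
t=1.130000, u=-3.423249:
  k1 = f(1.130000, -3.423249) = -5.228330
  k2 = f(1.460000, -5.148598) = -7.884570
  u ← -3.423249 + (0.33/2)·(-5.228330 + (-7.884570)) = -5.586877
t=1.460000, u=-5.586877:
  k1 = f(1.460000, -5.586877) = -8.537607
  k2 = f(1.790000, -8.404287) = -12.842798
  u ← -5.586877 + (0.33/2)·(-8.537607 + (-12.842798)) = -9.114644
u(1.79) ≈ -9.1146

-9.1146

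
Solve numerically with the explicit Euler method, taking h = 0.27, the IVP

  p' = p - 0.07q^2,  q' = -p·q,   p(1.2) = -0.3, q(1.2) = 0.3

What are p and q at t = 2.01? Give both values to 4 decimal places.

-0.6222, 0.4050

Euler on (p,q): p_{n+1} = p_n + h·p', q_{n+1} = q_n + h·q'.
1.200000: (-0.300000, 0.300000); f=(-0.306300, 0.090000) → (-0.382701, 0.324300)
1.470000: (-0.382701, 0.324300); f=(-0.390063, 0.124110) → (-0.488018, 0.357810)
1.740000: (-0.488018, 0.357810); f=(-0.496980, 0.174618) → (-0.622203, 0.404956)
(p(2.01), q(2.01)) ≈ (-0.6222, 0.4050)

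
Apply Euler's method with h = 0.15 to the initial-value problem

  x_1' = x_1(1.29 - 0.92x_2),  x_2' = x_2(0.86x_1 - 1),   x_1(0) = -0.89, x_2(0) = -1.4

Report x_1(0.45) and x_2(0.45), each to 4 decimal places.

-2.1289, -0.4532

Euler on (x_1,x_2): x_1_{n+1} = x_1_n + h·x_1', x_2_{n+1} = x_2_n + h·x_2'.
0.000000: (-0.890000, -1.400000); f=(-2.294420, 2.471560) → (-1.234163, -1.029266)
0.150000: (-1.234163, -1.029266); f=(-2.760730, 2.121709) → (-1.648272, -0.711010)
0.300000: (-1.648272, -0.711010); f=(-3.204454, 1.718876) → (-2.128941, -0.453178)
(x_1(0.45), x_2(0.45)) ≈ (-2.1289, -0.4532)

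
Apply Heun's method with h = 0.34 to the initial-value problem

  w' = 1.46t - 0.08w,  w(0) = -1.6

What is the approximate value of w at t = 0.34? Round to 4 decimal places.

-1.4727

Heun: k1 = f(t_n, w_n); k2 = f(t_n + h, w_n + h·k1); w_{n+1} = w_n + (h/2)·(k1 + k2).
t=0.000000, w=-1.600000:
  k1 = f(0.000000, -1.600000) = 0.128000
  k2 = f(0.340000, -1.556480) = 0.620918
  w ← -1.600000 + (0.34/2)·(0.128000 + 0.620918) = -1.472684
w(0.34) ≈ -1.4727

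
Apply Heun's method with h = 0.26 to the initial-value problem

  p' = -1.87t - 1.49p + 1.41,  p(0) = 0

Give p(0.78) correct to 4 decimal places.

0.2281

Heun: k1 = f(t_n, p_n); k2 = f(t_n + h, p_n + h·k1); p_{n+1} = p_n + (h/2)·(k1 + k2).
t=0.000000, p=0.000000:
  k1 = f(0.000000, 0.000000) = 1.410000
  k2 = f(0.260000, 0.366600) = 0.377566
  p ← 0.000000 + (0.26/2)·(1.410000 + 0.377566) = 0.232384
t=0.260000, p=0.232384:
  k1 = f(0.260000, 0.232384) = 0.577548
  k2 = f(0.520000, 0.382546) = -0.132394
  p ← 0.232384 + (0.26/2)·(0.577548 + (-0.132394)) = 0.290254
t=0.520000, p=0.290254:
  k1 = f(0.520000, 0.290254) = 0.005122
  k2 = f(0.780000, 0.291585) = -0.483062
  p ← 0.290254 + (0.26/2)·(0.005122 + (-0.483062)) = 0.228121
p(0.78) ≈ 0.2281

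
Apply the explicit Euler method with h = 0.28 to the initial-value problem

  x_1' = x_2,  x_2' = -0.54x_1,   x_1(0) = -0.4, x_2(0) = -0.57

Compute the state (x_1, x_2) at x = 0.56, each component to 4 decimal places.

-0.7023, -0.4249

Euler on (x_1,x_2): x_1_{n+1} = x_1_n + h·x_1', x_2_{n+1} = x_2_n + h·x_2'.
0.000000: (-0.400000, -0.570000); f=(-0.570000, 0.216000) → (-0.559600, -0.509520)
0.280000: (-0.559600, -0.509520); f=(-0.509520, 0.302184) → (-0.702266, -0.424908)
(x_1(0.56), x_2(0.56)) ≈ (-0.7023, -0.4249)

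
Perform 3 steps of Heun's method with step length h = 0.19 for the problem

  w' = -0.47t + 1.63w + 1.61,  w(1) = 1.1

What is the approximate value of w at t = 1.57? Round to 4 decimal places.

3.7021

Heun: k1 = f(t_n, w_n); k2 = f(t_n + h, w_n + h·k1); w_{n+1} = w_n + (h/2)·(k1 + k2).
t=1.000000, w=1.100000:
  k1 = f(1.000000, 1.100000) = 2.933000
  k2 = f(1.190000, 1.657270) = 3.752050
  w ← 1.100000 + (0.19/2)·(2.933000 + 3.752050) = 1.735080
t=1.190000, w=1.735080:
  k1 = f(1.190000, 1.735080) = 3.878880
  k2 = f(1.380000, 2.472067) = 4.990869
  w ← 1.735080 + (0.19/2)·(3.878880 + 4.990869) = 2.577706
t=1.380000, w=2.577706:
  k1 = f(1.380000, 2.577706) = 5.163061
  k2 = f(1.570000, 3.558687) = 6.672761
  w ← 2.577706 + (0.19/2)·(5.163061 + 6.672761) = 3.702109
w(1.57) ≈ 3.7021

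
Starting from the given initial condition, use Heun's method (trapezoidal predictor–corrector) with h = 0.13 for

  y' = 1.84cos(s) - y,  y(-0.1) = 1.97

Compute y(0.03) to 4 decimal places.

1.9536

Heun: k1 = f(s_n, y_n); k2 = f(s_n + h, y_n + h·k1); y_{n+1} = y_n + (h/2)·(k1 + k2).
s=-0.100000, y=1.970000:
  k1 = f(-0.100000, 1.970000) = -0.139192
  k2 = f(0.030000, 1.951905) = -0.112733
  y ← 1.970000 + (0.13/2)·(-0.139192 + (-0.112733)) = 1.953625
y(0.03) ≈ 1.9536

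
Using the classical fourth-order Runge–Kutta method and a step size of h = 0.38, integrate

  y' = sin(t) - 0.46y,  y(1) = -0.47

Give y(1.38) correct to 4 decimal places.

-0.0722

RK4: k1 = f(t_n, y_n); k2 = f(t_n + h/2, y_n + (h/2)·k1); k3 = f(t_n + h/2, y_n + (h/2)·k2); k4 = f(t_n + h, y_n + h·k3); y_{n+1} = y_n + (h/6)·(k1 + 2k2 + 2k3 + k4).
t=1.000000, y=-0.470000:
  k1 = f(1.000000, -0.470000) = 1.057671
  k2 = f(1.190000, -0.269043) = 1.052129
  k3 = f(1.190000, -0.270096) = 1.052613
  k4 = f(1.380000, -0.070007) = 1.014057
  y ← -0.470000 + (0.38/6)·(k1 + 2k2 + 2k3 + k4) = -0.072190
y(1.38) ≈ -0.0722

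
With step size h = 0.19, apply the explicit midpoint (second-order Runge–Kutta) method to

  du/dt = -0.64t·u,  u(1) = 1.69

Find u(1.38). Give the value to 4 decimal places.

1.2643

Midpoint: k1 = f(t_n, u_n); k2 = f(t_n + h/2, u_n + (h/2)·k1); u_{n+1} = u_n + h·k2.
t=1.000000, u=1.690000:
  k1 = f(1.000000, 1.690000) = -1.081600
  k2 = f(1.095000, 1.587248) = -1.112343
  u ← 1.690000 + 0.19·(-1.112343) = 1.478655
t=1.190000, u=1.478655:
  k1 = f(1.190000, 1.478655) = -1.126143
  k2 = f(1.285000, 1.371671) = -1.128062
  u ← 1.478655 + 0.19·(-1.128062) = 1.264323
u(1.38) ≈ 1.2643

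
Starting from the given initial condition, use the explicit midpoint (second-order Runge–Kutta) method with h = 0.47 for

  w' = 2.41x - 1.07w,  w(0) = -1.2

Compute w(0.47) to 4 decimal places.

-0.4821

Midpoint: k1 = f(x_n, w_n); k2 = f(x_n + h/2, w_n + (h/2)·k1); w_{n+1} = w_n + h·k2.
x=0.000000, w=-1.200000:
  k1 = f(0.000000, -1.200000) = 1.284000
  k2 = f(0.235000, -0.898260) = 1.527488
  w ← -1.200000 + 0.47·1.527488 = -0.482081
w(0.47) ≈ -0.4821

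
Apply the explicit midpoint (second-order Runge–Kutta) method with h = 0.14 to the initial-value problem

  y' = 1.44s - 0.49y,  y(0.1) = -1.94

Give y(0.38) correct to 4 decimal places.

-1.5993

Midpoint: k1 = f(s_n, y_n); k2 = f(s_n + h/2, y_n + (h/2)·k1); y_{n+1} = y_n + h·k2.
s=0.100000, y=-1.940000:
  k1 = f(0.100000, -1.940000) = 1.094600
  k2 = f(0.170000, -1.863378) = 1.157855
  y ← -1.940000 + 0.14·1.157855 = -1.777900
s=0.240000, y=-1.777900:
  k1 = f(0.240000, -1.777900) = 1.216771
  k2 = f(0.310000, -1.692726) = 1.275836
  y ← -1.777900 + 0.14·1.275836 = -1.599283
y(0.38) ≈ -1.5993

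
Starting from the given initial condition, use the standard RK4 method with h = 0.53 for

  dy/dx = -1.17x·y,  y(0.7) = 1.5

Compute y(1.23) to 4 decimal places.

0.8248

RK4: k1 = f(x_n, y_n); k2 = f(x_n + h/2, y_n + (h/2)·k1); k3 = f(x_n + h/2, y_n + (h/2)·k2); k4 = f(x_n + h, y_n + h·k3); y_{n+1} = y_n + (h/6)·(k1 + 2k2 + 2k3 + k4).
x=0.700000, y=1.500000:
  k1 = f(0.700000, 1.500000) = -1.228500
  k2 = f(0.965000, 1.174447) = -1.326010
  k3 = f(0.965000, 1.148607) = -1.296835
  k4 = f(1.230000, 0.812677) = -1.169524
  y ← 1.500000 + (0.53/6)·(k1 + 2k2 + 2k3 + k4) = 0.824805
y(1.23) ≈ 0.8248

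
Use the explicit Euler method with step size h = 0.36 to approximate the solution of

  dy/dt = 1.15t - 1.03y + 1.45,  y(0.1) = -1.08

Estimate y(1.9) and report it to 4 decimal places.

Euler: y_{n+1} = y_n + h·f(t_n, y_n).
t=0.100000, y=-1.080000: f=2.677400 → y ← -1.080000 + 0.36·2.677400 = -0.116136
t=0.460000, y=-0.116136: f=2.098620 → y ← -0.116136 + 0.36·2.098620 = 0.639367
t=0.820000, y=0.639367: f=1.734452 → y ← 0.639367 + 0.36·1.734452 = 1.263770
t=1.180000, y=1.263770: f=1.505317 → y ← 1.263770 + 0.36·1.505317 = 1.805684
t=1.540000, y=1.805684: f=1.361145 → y ← 1.805684 + 0.36·1.361145 = 2.295696
y(1.9) ≈ 2.2957

2.2957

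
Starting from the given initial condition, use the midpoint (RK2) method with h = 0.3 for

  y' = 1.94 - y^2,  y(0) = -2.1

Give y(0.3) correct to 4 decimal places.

-3.3490

Midpoint: k1 = f(s_n, y_n); k2 = f(s_n + h/2, y_n + (h/2)·k1); y_{n+1} = y_n + h·k2.
s=0.000000, y=-2.100000:
  k1 = f(0.000000, -2.100000) = -2.470000
  k2 = f(0.150000, -2.470500) = -4.163370
  y ← -2.100000 + 0.3·(-4.163370) = -3.349011
y(0.3) ≈ -3.3490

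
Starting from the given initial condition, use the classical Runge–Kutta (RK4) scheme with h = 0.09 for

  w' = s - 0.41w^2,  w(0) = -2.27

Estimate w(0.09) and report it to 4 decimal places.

-2.4732

RK4: k1 = f(s_n, w_n); k2 = f(s_n + h/2, w_n + (h/2)·k1); k3 = f(s_n + h/2, w_n + (h/2)·k2); k4 = f(s_n + h, w_n + h·k3); w_{n+1} = w_n + (h/6)·(k1 + 2k2 + 2k3 + k4).
s=0.000000, w=-2.270000:
  k1 = f(0.000000, -2.270000) = -2.112689
  k2 = f(0.045000, -2.365071) = -2.248360
  k3 = f(0.045000, -2.371176) = -2.260215
  k4 = f(0.090000, -2.473419) = -2.418299
  w ← -2.270000 + (0.09/6)·(k1 + 2k2 + 2k3 + k4) = -2.473222
w(0.09) ≈ -2.4732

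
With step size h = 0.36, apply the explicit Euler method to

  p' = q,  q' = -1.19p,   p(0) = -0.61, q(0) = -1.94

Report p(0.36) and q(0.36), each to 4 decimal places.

-1.3084, -1.6787

Euler on (p,q): p_{n+1} = p_n + h·p', q_{n+1} = q_n + h·q'.
0.000000: (-0.610000, -1.940000); f=(-1.940000, 0.725900) → (-1.308400, -1.678676)
(p(0.36), q(0.36)) ≈ (-1.3084, -1.6787)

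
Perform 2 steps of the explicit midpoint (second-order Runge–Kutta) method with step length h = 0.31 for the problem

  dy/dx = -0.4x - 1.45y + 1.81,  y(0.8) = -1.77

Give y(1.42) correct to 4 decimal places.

Midpoint: k1 = f(x_n, y_n); k2 = f(x_n + h/2, y_n + (h/2)·k1); y_{n+1} = y_n + h·k2.
x=0.800000, y=-1.770000:
  k1 = f(0.800000, -1.770000) = 4.056500
  k2 = f(0.955000, -1.141243) = 3.082802
  y ← -1.770000 + 0.31·3.082802 = -0.814331
x=1.110000, y=-0.814331:
  k1 = f(1.110000, -0.814331) = 2.546781
  k2 = f(1.265000, -0.419580) = 1.912392
  y ← -0.814331 + 0.31·1.912392 = -0.221490
y(1.42) ≈ -0.2215

-0.2215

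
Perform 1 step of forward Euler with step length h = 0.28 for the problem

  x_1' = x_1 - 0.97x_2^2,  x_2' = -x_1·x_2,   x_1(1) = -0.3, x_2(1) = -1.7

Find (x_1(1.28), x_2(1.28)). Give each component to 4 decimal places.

-1.1689, -1.8428

Euler on (x_1,x_2): x_1_{n+1} = x_1_n + h·x_1', x_2_{n+1} = x_2_n + h·x_2'.
1.000000: (-0.300000, -1.700000); f=(-3.103300, -0.510000) → (-1.168924, -1.842800)
(x_1(1.28), x_2(1.28)) ≈ (-1.1689, -1.8428)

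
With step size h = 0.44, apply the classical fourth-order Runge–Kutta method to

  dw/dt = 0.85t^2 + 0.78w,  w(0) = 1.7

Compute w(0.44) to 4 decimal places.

RK4: k1 = f(t_n, w_n); k2 = f(t_n + h/2, w_n + (h/2)·k1); k3 = f(t_n + h/2, w_n + (h/2)·k2); k4 = f(t_n + h, w_n + h·k3); w_{n+1} = w_n + (h/6)·(k1 + 2k2 + 2k3 + k4).
t=0.000000, w=1.700000:
  k1 = f(0.000000, 1.700000) = 1.326000
  k2 = f(0.220000, 1.991720) = 1.594682
  k3 = f(0.220000, 2.050830) = 1.640787
  k4 = f(0.440000, 2.421946) = 2.053678
  w ← 1.700000 + (0.44/6)·(k1 + 2k2 + 2k3 + k4) = 2.422379
w(0.44) ≈ 2.4224

2.4224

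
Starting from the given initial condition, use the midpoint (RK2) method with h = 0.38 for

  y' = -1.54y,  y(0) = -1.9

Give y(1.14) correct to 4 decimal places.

-0.3824

Midpoint: k1 = f(x_n, y_n); k2 = f(x_n + h/2, y_n + (h/2)·k1); y_{n+1} = y_n + h·k2.
x=0.000000, y=-1.900000:
  k1 = f(0.000000, -1.900000) = 2.926000
  k2 = f(0.190000, -1.344060) = 2.069852
  y ← -1.900000 + 0.38·2.069852 = -1.113456
x=0.380000, y=-1.113456:
  k1 = f(0.380000, -1.113456) = 1.714722
  k2 = f(0.570000, -0.787659) = 1.212995
  y ← -1.113456 + 0.38·1.212995 = -0.652518
x=0.760000, y=-0.652518:
  k1 = f(0.760000, -0.652518) = 1.004878
  k2 = f(0.950000, -0.461591) = 0.710851
  y ← -0.652518 + 0.38·0.710851 = -0.382395
y(1.14) ≈ -0.3824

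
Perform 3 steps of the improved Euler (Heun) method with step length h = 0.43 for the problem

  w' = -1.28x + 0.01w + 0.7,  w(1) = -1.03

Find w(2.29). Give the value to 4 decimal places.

Heun: k1 = f(x_n, w_n); k2 = f(x_n + h, w_n + h·k1); w_{n+1} = w_n + (h/2)·(k1 + k2).
x=1.000000, w=-1.030000:
  k1 = f(1.000000, -1.030000) = -0.590300
  k2 = f(1.430000, -1.283829) = -1.143238
  w ← -1.030000 + (0.43/2)·(-0.590300 + (-1.143238)) = -1.402711
x=1.430000, w=-1.402711:
  k1 = f(1.430000, -1.402711) = -1.144427
  k2 = f(1.860000, -1.894814) = -1.699748
  w ← -1.402711 + (0.43/2)·(-1.144427 + (-1.699748)) = -2.014208
x=1.860000, w=-2.014208:
  k1 = f(1.860000, -2.014208) = -1.700942
  k2 = f(2.290000, -2.745614) = -2.258656
  w ← -2.014208 + (0.43/2)·(-1.700942 + (-2.258656)) = -2.865522
w(2.29) ≈ -2.8655

-2.8655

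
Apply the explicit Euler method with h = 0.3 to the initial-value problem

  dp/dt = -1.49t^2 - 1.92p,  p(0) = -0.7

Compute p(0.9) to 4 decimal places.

Euler: p_{n+1} = p_n + h·f(t_n, p_n).
t=0.000000, p=-0.700000: f=1.344000 → p ← -0.700000 + 0.3·1.344000 = -0.296800
t=0.300000, p=-0.296800: f=0.435756 → p ← -0.296800 + 0.3·0.435756 = -0.166073
t=0.600000, p=-0.166073: f=-0.217539 → p ← -0.166073 + 0.3·(-0.217539) = -0.231335
p(0.9) ≈ -0.2313

-0.2313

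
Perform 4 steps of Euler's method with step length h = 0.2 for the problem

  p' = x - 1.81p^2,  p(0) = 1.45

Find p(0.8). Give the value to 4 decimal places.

Euler: p_{n+1} = p_n + h·f(x_n, p_n).
x=0.000000, p=1.450000: f=-3.805525 → p ← 1.450000 + 0.2·(-3.805525) = 0.688895
x=0.200000, p=0.688895: f=-0.658983 → p ← 0.688895 + 0.2·(-0.658983) = 0.557098
x=0.400000, p=0.557098: f=-0.161749 → p ← 0.557098 + 0.2·(-0.161749) = 0.524749
x=0.600000, p=0.524749: f=0.101596 → p ← 0.524749 + 0.2·0.101596 = 0.545068
p(0.8) ≈ 0.5451

0.5451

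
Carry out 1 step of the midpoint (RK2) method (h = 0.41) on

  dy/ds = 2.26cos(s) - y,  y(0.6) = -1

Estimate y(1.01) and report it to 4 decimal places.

-0.1886

Midpoint: k1 = f(s_n, y_n); k2 = f(s_n + h/2, y_n + (h/2)·k1); y_{n+1} = y_n + h·k2.
s=0.600000, y=-1.000000:
  k1 = f(0.600000, -1.000000) = 2.865258
  k2 = f(0.805000, -0.412622) = 1.979053
  y ← -1.000000 + 0.41·1.979053 = -0.188588
y(1.01) ≈ -0.1886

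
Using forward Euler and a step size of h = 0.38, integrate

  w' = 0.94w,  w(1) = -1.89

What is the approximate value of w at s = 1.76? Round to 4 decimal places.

-3.4814

Euler: w_{n+1} = w_n + h·f(s_n, w_n).
s=1.000000, w=-1.890000: f=-1.776600 → w ← -1.890000 + 0.38·(-1.776600) = -2.565108
s=1.380000, w=-2.565108: f=-2.411202 → w ← -2.565108 + 0.38·(-2.411202) = -3.481365
w(1.76) ≈ -3.4814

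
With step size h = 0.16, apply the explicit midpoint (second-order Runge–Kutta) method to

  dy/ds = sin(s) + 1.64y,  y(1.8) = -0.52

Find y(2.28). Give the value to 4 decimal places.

-0.4859

Midpoint: k1 = f(s_n, y_n); k2 = f(s_n + h/2, y_n + (h/2)·k1); y_{n+1} = y_n + h·k2.
s=1.800000, y=-0.520000:
  k1 = f(1.800000, -0.520000) = 0.121048
  k2 = f(1.880000, -0.510316) = 0.115658
  y ← -0.520000 + 0.16·0.115658 = -0.501495
s=1.960000, y=-0.501495:
  k1 = f(1.960000, -0.501495) = 0.102760
  k2 = f(2.040000, -0.493274) = 0.082959
  y ← -0.501495 + 0.16·0.082959 = -0.488221
s=2.120000, y=-0.488221:
  k1 = f(2.120000, -0.488221) = 0.052258
  k2 = f(2.200000, -0.484041) = 0.014670
  y ← -0.488221 + 0.16·0.014670 = -0.485874
y(2.28) ≈ -0.4859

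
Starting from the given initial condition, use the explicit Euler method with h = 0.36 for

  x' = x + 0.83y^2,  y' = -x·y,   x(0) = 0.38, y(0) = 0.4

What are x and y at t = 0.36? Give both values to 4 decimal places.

Euler on (x,y): x_{n+1} = x_n + h·x', y_{n+1} = y_n + h·y'.
0.000000: (0.380000, 0.400000); f=(0.512800, -0.152000) → (0.564608, 0.345280)
(x(0.36), y(0.36)) ≈ (0.5646, 0.3453)

0.5646, 0.3453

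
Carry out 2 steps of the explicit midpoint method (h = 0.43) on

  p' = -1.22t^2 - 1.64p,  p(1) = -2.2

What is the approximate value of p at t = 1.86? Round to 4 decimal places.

-2.0114

Midpoint: k1 = f(t_n, p_n); k2 = f(t_n + h/2, p_n + (h/2)·k1); p_{n+1} = p_n + h·k2.
t=1.000000, p=-2.200000:
  k1 = f(1.000000, -2.200000) = 2.388000
  k2 = f(1.215000, -1.686580) = 0.964997
  p ← -2.200000 + 0.43·0.964997 = -1.785051
t=1.430000, p=-1.785051:
  k1 = f(1.430000, -1.785051) = 0.432706
  k2 = f(1.645000, -1.692020) = -0.526438
  p ← -1.785051 + 0.43·(-0.526438) = -2.011420
p(1.86) ≈ -2.0114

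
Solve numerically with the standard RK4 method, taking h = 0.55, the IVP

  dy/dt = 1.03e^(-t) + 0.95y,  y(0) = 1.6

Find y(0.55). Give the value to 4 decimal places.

RK4: k1 = f(t_n, y_n); k2 = f(t_n + h/2, y_n + (h/2)·k1); k3 = f(t_n + h/2, y_n + (h/2)·k2); k4 = f(t_n + h, y_n + h·k3); y_{n+1} = y_n + (h/6)·(k1 + 2k2 + 2k3 + k4).
t=0.000000, y=1.600000:
  k1 = f(0.000000, 1.600000) = 2.550000
  k2 = f(0.275000, 2.301250) = 2.968547
  k3 = f(0.275000, 2.416350) = 3.077892
  k4 = f(0.550000, 3.292841) = 3.722457
  y ← 1.600000 + (0.55/6)·(k1 + 2k2 + 2k3 + k4) = 3.283489
y(0.55) ≈ 3.2835

3.2835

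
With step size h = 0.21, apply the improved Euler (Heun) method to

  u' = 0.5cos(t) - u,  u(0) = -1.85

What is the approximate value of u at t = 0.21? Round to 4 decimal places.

-1.4095

Heun: k1 = f(t_n, u_n); k2 = f(t_n + h, u_n + h·k1); u_{n+1} = u_n + (h/2)·(k1 + k2).
t=0.000000, u=-1.850000:
  k1 = f(0.000000, -1.850000) = 2.350000
  k2 = f(0.210000, -1.356500) = 1.845515
  u ← -1.850000 + (0.21/2)·(2.350000 + 1.845515) = -1.409471
u(0.21) ≈ -1.4095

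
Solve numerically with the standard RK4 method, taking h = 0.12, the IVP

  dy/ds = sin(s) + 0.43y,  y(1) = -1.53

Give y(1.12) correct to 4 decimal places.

-1.5037

RK4: k1 = f(s_n, y_n); k2 = f(s_n + h/2, y_n + (h/2)·k1); k3 = f(s_n + h/2, y_n + (h/2)·k2); k4 = f(s_n + h, y_n + h·k3); y_{n+1} = y_n + (h/6)·(k1 + 2k2 + 2k3 + k4).
s=1.000000, y=-1.530000:
  k1 = f(1.000000, -1.530000) = 0.183571
  k2 = f(1.060000, -1.518986) = 0.219192
  k3 = f(1.060000, -1.516849) = 0.220111
  k4 = f(1.120000, -1.503587) = 0.253558
  y ← -1.530000 + (0.12/6)·(k1 + 2k2 + 2k3 + k4) = -1.503685
y(1.12) ≈ -1.5037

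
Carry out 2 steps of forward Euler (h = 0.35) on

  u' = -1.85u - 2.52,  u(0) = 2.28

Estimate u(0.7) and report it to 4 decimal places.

-0.9096

Euler: u_{n+1} = u_n + h·f(t_n, u_n).
t=0.000000, u=2.280000: f=-6.738000 → u ← 2.280000 + 0.35·(-6.738000) = -0.078300
t=0.350000, u=-0.078300: f=-2.375145 → u ← -0.078300 + 0.35·(-2.375145) = -0.909601
u(0.7) ≈ -0.9096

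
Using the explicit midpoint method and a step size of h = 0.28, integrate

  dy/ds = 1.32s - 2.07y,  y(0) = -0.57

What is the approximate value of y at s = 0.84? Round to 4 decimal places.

Midpoint: k1 = f(s_n, y_n); k2 = f(s_n + h/2, y_n + (h/2)·k1); y_{n+1} = y_n + h·k2.
s=0.000000, y=-0.570000:
  k1 = f(0.000000, -0.570000) = 1.179900
  k2 = f(0.140000, -0.404814) = 1.022765
  y ← -0.570000 + 0.28·1.022765 = -0.283626
s=0.280000, y=-0.283626:
  k1 = f(0.280000, -0.283626) = 0.956705
  k2 = f(0.420000, -0.149687) = 0.864252
  y ← -0.283626 + 0.28·0.864252 = -0.041635
s=0.560000, y=-0.041635:
  k1 = f(0.560000, -0.041635) = 0.825385
  k2 = f(0.700000, 0.073919) = 0.770988
  y ← -0.041635 + 0.28·0.770988 = 0.174242
y(0.84) ≈ 0.1742

0.1742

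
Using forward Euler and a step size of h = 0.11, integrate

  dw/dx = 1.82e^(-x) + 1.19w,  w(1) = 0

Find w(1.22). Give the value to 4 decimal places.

Euler: w_{n+1} = w_n + h·f(x_n, w_n).
x=1.000000, w=0.000000: f=0.669541 → w ← 0.000000 + 0.11·0.669541 = 0.073649
x=1.110000, w=0.073649: f=0.687440 → w ← 0.073649 + 0.11·0.687440 = 0.149268
w(1.22) ≈ 0.1493

0.1493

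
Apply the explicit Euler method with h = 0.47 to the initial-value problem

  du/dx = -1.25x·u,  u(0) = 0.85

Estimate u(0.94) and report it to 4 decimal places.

0.6153

Euler: u_{n+1} = u_n + h·f(x_n, u_n).
x=0.000000, u=0.850000: f=0.000000 → u ← 0.850000 + 0.47·0.000000 = 0.850000
x=0.470000, u=0.850000: f=-0.499375 → u ← 0.850000 + 0.47·(-0.499375) = 0.615294
u(0.94) ≈ 0.6153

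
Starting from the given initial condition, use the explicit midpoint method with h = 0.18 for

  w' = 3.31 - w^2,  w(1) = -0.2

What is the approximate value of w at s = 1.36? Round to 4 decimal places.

0.9072

Midpoint: k1 = f(s_n, w_n); k2 = f(s_n + h/2, w_n + (h/2)·k1); w_{n+1} = w_n + h·k2.
s=1.000000, w=-0.200000:
  k1 = f(1.000000, -0.200000) = 3.270000
  k2 = f(1.090000, 0.094300) = 3.301108
  w ← -0.200000 + 0.18·3.301108 = 0.394199
s=1.180000, w=0.394199:
  k1 = f(1.180000, 0.394199) = 3.154607
  k2 = f(1.270000, 0.678114) = 2.850161
  w ← 0.394199 + 0.18·2.850161 = 0.907228
w(1.36) ≈ 0.9072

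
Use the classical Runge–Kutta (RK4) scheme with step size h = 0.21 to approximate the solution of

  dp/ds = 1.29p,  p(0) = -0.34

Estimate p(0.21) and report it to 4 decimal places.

-0.4458

RK4: k1 = f(s_n, p_n); k2 = f(s_n + h/2, p_n + (h/2)·k1); k3 = f(s_n + h/2, p_n + (h/2)·k2); k4 = f(s_n + h, p_n + h·k3); p_{n+1} = p_n + (h/6)·(k1 + 2k2 + 2k3 + k4).
s=0.000000, p=-0.340000:
  k1 = f(0.000000, -0.340000) = -0.438600
  k2 = f(0.105000, -0.386053) = -0.498008
  k3 = f(0.105000, -0.392291) = -0.506055
  k4 = f(0.210000, -0.446272) = -0.575690
  p ← -0.340000 + (0.21/6)·(k1 + 2k2 + 2k3 + k4) = -0.445785
p(0.21) ≈ -0.4458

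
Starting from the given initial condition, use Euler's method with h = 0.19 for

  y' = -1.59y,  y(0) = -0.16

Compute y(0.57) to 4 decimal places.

Euler: y_{n+1} = y_n + h·f(x_n, y_n).
x=0.000000, y=-0.160000: f=0.254400 → y ← -0.160000 + 0.19·0.254400 = -0.111664
x=0.190000, y=-0.111664: f=0.177546 → y ← -0.111664 + 0.19·0.177546 = -0.077930
x=0.380000, y=-0.077930: f=0.123909 → y ← -0.077930 + 0.19·0.123909 = -0.054388
y(0.57) ≈ -0.0544

-0.0544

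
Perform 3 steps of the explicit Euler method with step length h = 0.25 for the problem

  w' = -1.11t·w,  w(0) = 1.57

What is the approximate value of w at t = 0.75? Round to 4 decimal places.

Euler: w_{n+1} = w_n + h·f(t_n, w_n).
t=0.000000, w=1.570000: f=0.000000 → w ← 1.570000 + 0.25·0.000000 = 1.570000
t=0.250000, w=1.570000: f=-0.435675 → w ← 1.570000 + 0.25·(-0.435675) = 1.461081
t=0.500000, w=1.461081: f=-0.810900 → w ← 1.461081 + 0.25·(-0.810900) = 1.258356
w(0.75) ≈ 1.2584

1.2584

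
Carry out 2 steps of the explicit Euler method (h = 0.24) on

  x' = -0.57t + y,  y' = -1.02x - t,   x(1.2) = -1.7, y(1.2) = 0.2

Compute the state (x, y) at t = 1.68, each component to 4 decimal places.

-1.9344, 0.4272

Euler on (x,y): x_{n+1} = x_n + h·x', y_{n+1} = y_n + h·y'.
1.200000: (-1.700000, 0.200000); f=(-0.484000, 0.534000) → (-1.816160, 0.328160)
1.440000: (-1.816160, 0.328160); f=(-0.492640, 0.412483) → (-1.934394, 0.427156)
(x(1.68), y(1.68)) ≈ (-1.9344, 0.4272)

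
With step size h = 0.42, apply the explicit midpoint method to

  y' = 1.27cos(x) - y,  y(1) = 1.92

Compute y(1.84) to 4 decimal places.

Midpoint: k1 = f(x_n, y_n); k2 = f(x_n + h/2, y_n + (h/2)·k1); y_{n+1} = y_n + h·k2.
x=1.000000, y=1.920000:
  k1 = f(1.000000, 1.920000) = -1.233816
  k2 = f(1.210000, 1.660899) = -1.212564
  y ← 1.920000 + 0.42·(-1.212564) = 1.410723
x=1.420000, y=1.410723:
  k1 = f(1.420000, 1.410723) = -1.219937
  k2 = f(1.630000, 1.154536) = -1.229681
  y ← 1.410723 + 0.42·(-1.229681) = 0.894257
y(1.84) ≈ 0.8943

0.8943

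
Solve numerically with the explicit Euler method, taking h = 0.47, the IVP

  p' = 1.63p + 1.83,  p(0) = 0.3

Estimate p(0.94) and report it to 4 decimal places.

Euler: p_{n+1} = p_n + h·f(x_n, p_n).
x=0.000000, p=0.300000: f=2.319000 → p ← 0.300000 + 0.47·2.319000 = 1.389930
x=0.470000, p=1.389930: f=4.095586 → p ← 1.389930 + 0.47·4.095586 = 3.314855
p(0.94) ≈ 3.3149

3.3149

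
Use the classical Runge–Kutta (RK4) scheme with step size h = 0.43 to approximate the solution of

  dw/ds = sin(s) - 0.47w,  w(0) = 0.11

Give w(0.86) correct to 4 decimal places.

0.3775

RK4: k1 = f(s_n, w_n); k2 = f(s_n + h/2, w_n + (h/2)·k1); k3 = f(s_n + h/2, w_n + (h/2)·k2); k4 = f(s_n + h, w_n + h·k3); w_{n+1} = w_n + (h/6)·(k1 + 2k2 + 2k3 + k4).
s=0.000000, w=0.110000:
  k1 = f(0.000000, 0.110000) = -0.051700
  k2 = f(0.215000, 0.098885) = 0.166872
  k3 = f(0.215000, 0.145877) = 0.144785
  k4 = f(0.430000, 0.172258) = 0.335910
  w ← 0.110000 + (0.43/6)·(k1 + 2k2 + 2k3 + k4) = 0.175039
s=0.430000, w=0.175039:
  k1 = f(0.430000, 0.175039) = 0.334602
  k2 = f(0.645000, 0.246979) = 0.485118
  k3 = f(0.645000, 0.279340) = 0.469909
  k4 = f(0.860000, 0.377100) = 0.580606
  w ← 0.175039 + (0.43/6)·(k1 + 2k2 + 2k3 + k4) = 0.377516
w(0.86) ≈ 0.3775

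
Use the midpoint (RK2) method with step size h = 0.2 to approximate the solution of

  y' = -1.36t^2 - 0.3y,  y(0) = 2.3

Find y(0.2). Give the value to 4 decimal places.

2.1634

Midpoint: k1 = f(t_n, y_n); k2 = f(t_n + h/2, y_n + (h/2)·k1); y_{n+1} = y_n + h·k2.
t=0.000000, y=2.300000:
  k1 = f(0.000000, 2.300000) = -0.690000
  k2 = f(0.100000, 2.231000) = -0.682900
  y ← 2.300000 + 0.2·(-0.682900) = 2.163420
y(0.2) ≈ 2.1634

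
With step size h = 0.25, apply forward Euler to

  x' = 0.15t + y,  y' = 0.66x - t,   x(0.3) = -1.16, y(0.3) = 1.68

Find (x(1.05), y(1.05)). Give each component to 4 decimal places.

-0.0358, 0.8973

Euler on (x,y): x_{n+1} = x_n + h·x', y_{n+1} = y_n + h·y'.
0.300000: (-1.160000, 1.680000); f=(1.725000, -1.065600) → (-0.728750, 1.413600)
0.550000: (-0.728750, 1.413600); f=(1.496100, -1.030975) → (-0.354725, 1.155856)
0.800000: (-0.354725, 1.155856); f=(1.275856, -1.034118) → (-0.035761, 0.897327)
(x(1.05), y(1.05)) ≈ (-0.0358, 0.8973)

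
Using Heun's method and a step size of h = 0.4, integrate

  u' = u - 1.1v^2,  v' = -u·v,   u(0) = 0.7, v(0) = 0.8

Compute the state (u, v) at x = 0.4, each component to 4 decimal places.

0.7659, 0.6075

Heun on (u,v): k1 = f(x_n, state_n); k2 = f(x_n + h, state_n + h·k1); state_{n+1} = state_n + (h/2)·(k1 + k2).
0.000000: (0.700000, 0.800000)
  k1 = (-0.004000, -0.560000)
  predictor → (0.698400, 0.576000)
  k2 = (0.333446, -0.402278)
  → (0.765889, 0.607544)
(u(0.4), v(0.4)) ≈ (0.7659, 0.6075)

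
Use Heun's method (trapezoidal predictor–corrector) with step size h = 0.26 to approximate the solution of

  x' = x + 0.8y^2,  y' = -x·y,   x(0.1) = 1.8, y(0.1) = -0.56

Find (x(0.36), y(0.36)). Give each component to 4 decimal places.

2.3792, -0.3386

Heun on (x,y): k1 = f(t_n, state_n); k2 = f(t_n + h, state_n + h·k1); state_{n+1} = state_n + (h/2)·(k1 + k2).
0.100000: (1.800000, -0.560000)
  k1 = (2.050880, 1.008000)
  predictor → (2.333229, -0.297920)
  k2 = (2.404234, 0.695116)
  → (2.379165, -0.338595)
(x(0.36), y(0.36)) ≈ (2.3792, -0.3386)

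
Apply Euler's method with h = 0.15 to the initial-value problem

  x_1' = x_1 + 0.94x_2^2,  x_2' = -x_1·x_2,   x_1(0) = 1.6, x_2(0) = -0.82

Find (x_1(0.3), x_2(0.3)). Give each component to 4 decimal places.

Euler on (x_1,x_2): x_1_{n+1} = x_1_n + h·x_1', x_2_{n+1} = x_2_n + h·x_2'.
0.000000: (1.600000, -0.820000); f=(2.232056, 1.312000) → (1.934808, -0.623200)
0.150000: (1.934808, -0.623200); f=(2.299884, 1.205773) → (2.279791, -0.442334)
(x_1(0.3), x_2(0.3)) ≈ (2.2798, -0.4423)

2.2798, -0.4423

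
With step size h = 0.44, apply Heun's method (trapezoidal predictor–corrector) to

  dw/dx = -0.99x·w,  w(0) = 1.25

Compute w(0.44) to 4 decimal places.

Heun: k1 = f(x_n, w_n); k2 = f(x_n + h, w_n + h·k1); w_{n+1} = w_n + (h/2)·(k1 + k2).
x=0.000000, w=1.250000:
  k1 = f(0.000000, 1.250000) = 0.000000
  k2 = f(0.440000, 1.250000) = -0.544500
  w ← 1.250000 + (0.44/2)·(0.000000 + (-0.544500)) = 1.130210
w(0.44) ≈ 1.1302

1.1302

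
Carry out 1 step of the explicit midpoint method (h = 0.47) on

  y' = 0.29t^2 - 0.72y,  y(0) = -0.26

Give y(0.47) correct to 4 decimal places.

-0.1794

Midpoint: k1 = f(t_n, y_n); k2 = f(t_n + h/2, y_n + (h/2)·k1); y_{n+1} = y_n + h·k2.
t=0.000000, y=-0.260000:
  k1 = f(0.000000, -0.260000) = 0.187200
  k2 = f(0.235000, -0.216008) = 0.171541
  y ← -0.260000 + 0.47·0.171541 = -0.179376
y(0.47) ≈ -0.1794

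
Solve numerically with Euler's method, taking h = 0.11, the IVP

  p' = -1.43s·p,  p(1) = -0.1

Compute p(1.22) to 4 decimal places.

Euler: p_{n+1} = p_n + h·f(s_n, p_n).
s=1.000000, p=-0.100000: f=0.143000 → p ← -0.100000 + 0.11·0.143000 = -0.084270
s=1.110000, p=-0.084270: f=0.133762 → p ← -0.084270 + 0.11·0.133762 = -0.069556
p(1.22) ≈ -0.0696

-0.0696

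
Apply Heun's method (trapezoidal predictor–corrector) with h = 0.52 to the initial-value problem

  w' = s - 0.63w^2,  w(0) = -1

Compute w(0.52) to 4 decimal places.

Heun: k1 = f(s_n, w_n); k2 = f(s_n + h, w_n + h·k1); w_{n+1} = w_n + (h/2)·(k1 + k2).
s=0.000000, w=-1.000000:
  k1 = f(0.000000, -1.000000) = -0.630000
  k2 = f(0.520000, -1.327600) = -0.590389
  w ← -1.000000 + (0.52/2)·(-0.630000 + (-0.590389)) = -1.317301
w(0.52) ≈ -1.3173

-1.3173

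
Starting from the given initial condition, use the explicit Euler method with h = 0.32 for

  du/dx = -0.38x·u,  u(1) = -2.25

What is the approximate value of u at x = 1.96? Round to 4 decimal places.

Euler: u_{n+1} = u_n + h·f(x_n, u_n).
x=1.000000, u=-2.250000: f=0.855000 → u ← -2.250000 + 0.32·0.855000 = -1.976400
x=1.320000, u=-1.976400: f=0.991362 → u ← -1.976400 + 0.32·0.991362 = -1.659164
x=1.640000, u=-1.659164: f=1.033991 → u ← -1.659164 + 0.32·1.033991 = -1.328287
u(1.96) ≈ -1.3283

-1.3283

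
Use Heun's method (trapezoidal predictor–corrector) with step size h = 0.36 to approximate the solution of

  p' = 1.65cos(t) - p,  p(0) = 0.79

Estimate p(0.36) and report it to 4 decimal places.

Heun: k1 = f(t_n, p_n); k2 = f(t_n + h, p_n + h·k1); p_{n+1} = p_n + (h/2)·(k1 + k2).
t=0.000000, p=0.790000:
  k1 = f(0.000000, 0.790000) = 0.860000
  k2 = f(0.360000, 1.099600) = 0.444630
  p ← 0.790000 + (0.36/2)·(0.860000 + 0.444630) = 1.024833
p(0.36) ≈ 1.0248

1.0248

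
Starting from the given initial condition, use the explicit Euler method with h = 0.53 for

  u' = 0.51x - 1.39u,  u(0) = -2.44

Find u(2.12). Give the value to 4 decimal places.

Euler: u_{n+1} = u_n + h·f(x_n, u_n).
x=0.000000, u=-2.440000: f=3.391600 → u ← -2.440000 + 0.53·3.391600 = -0.642452
x=0.530000, u=-0.642452: f=1.163308 → u ← -0.642452 + 0.53·1.163308 = -0.025899
x=1.060000, u=-0.025899: f=0.576599 → u ← -0.025899 + 0.53·0.576599 = 0.279699
x=1.590000, u=0.279699: f=0.422119 → u ← 0.279699 + 0.53·0.422119 = 0.503422
u(2.12) ≈ 0.5034

0.5034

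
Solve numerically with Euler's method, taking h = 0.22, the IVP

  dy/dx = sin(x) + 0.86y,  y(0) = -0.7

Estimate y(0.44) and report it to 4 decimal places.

-0.9419

Euler: y_{n+1} = y_n + h·f(x_n, y_n).
x=0.000000, y=-0.700000: f=-0.602000 → y ← -0.700000 + 0.22·(-0.602000) = -0.832440
x=0.220000, y=-0.832440: f=-0.497669 → y ← -0.832440 + 0.22·(-0.497669) = -0.941927
y(0.44) ≈ -0.9419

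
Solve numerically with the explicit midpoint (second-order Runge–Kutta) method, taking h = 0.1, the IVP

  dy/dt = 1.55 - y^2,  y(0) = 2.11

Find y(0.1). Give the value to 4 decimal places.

Midpoint: k1 = f(t_n, y_n); k2 = f(t_n + h/2, y_n + (h/2)·k1); y_{n+1} = y_n + h·k2.
t=0.000000, y=2.110000:
  k1 = f(0.000000, 2.110000) = -2.902100
  k2 = f(0.050000, 1.964895) = -2.310812
  y ← 2.110000 + 0.1·(-2.310812) = 1.878919
y(0.1) ≈ 1.8789

1.8789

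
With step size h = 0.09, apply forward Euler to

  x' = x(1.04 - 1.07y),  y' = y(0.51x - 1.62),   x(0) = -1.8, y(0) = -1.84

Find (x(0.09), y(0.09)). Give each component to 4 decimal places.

-2.2874, -1.4197

Euler on (x,y): x_{n+1} = x_n + h·x', y_{n+1} = y_n + h·y'.
0.000000: (-1.800000, -1.840000); f=(-5.415840, 4.669920) → (-2.287426, -1.419707)
(x(0.09), y(0.09)) ≈ (-2.2874, -1.4197)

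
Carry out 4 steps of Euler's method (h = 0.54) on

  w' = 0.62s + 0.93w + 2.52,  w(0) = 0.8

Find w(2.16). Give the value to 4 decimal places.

Euler: w_{n+1} = w_n + h·f(s_n, w_n).
s=0.000000, w=0.800000: f=3.264000 → w ← 0.800000 + 0.54·3.264000 = 2.562560
s=0.540000, w=2.562560: f=5.237981 → w ← 2.562560 + 0.54·5.237981 = 5.391070
s=1.080000, w=5.391070: f=8.203295 → w ← 5.391070 + 0.54·8.203295 = 9.820849
s=1.620000, w=9.820849: f=12.657789 → w ← 9.820849 + 0.54·12.657789 = 16.656055
w(2.16) ≈ 16.6561

16.6561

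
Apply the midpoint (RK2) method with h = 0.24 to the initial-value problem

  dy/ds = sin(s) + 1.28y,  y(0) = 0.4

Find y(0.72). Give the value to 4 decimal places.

1.3254

Midpoint: k1 = f(s_n, y_n); k2 = f(s_n + h/2, y_n + (h/2)·k1); y_{n+1} = y_n + h·k2.
s=0.000000, y=0.400000:
  k1 = f(0.000000, 0.400000) = 0.512000
  k2 = f(0.120000, 0.461440) = 0.710355
  y ← 0.400000 + 0.24·0.710355 = 0.570485
s=0.240000, y=0.570485:
  k1 = f(0.240000, 0.570485) = 0.967924
  k2 = f(0.360000, 0.686636) = 1.231169
  y ← 0.570485 + 0.24·1.231169 = 0.865966
s=0.480000, y=0.865966:
  k1 = f(0.480000, 0.865966) = 1.570215
  k2 = f(0.600000, 1.054392) = 1.914264
  y ← 0.865966 + 0.24·1.914264 = 1.325389
y(0.72) ≈ 1.3254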